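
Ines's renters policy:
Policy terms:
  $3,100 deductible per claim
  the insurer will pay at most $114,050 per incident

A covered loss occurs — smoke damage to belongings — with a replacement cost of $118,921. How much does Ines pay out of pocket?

Subtract the deductible: $118,921 − $3,100 = $115,821.
$115,821 exceeds the $114,050 limit, so the insurer pays the limit: $114,050.
Tenant's share is the uncovered remainder: $118,921 − $114,050 = $4,871.

$4,871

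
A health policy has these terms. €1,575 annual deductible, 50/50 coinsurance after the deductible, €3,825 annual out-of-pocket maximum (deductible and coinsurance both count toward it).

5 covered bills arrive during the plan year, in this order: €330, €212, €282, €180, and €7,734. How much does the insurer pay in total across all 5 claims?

Bill 1, €330: fully absorbed by the deductible. Patient pays €330; OOP now €330. Insurer: €330 − €330 = €0.
Bill 2, €212: entire amount goes to the deductible. Patient owes €212 (running OOP €542). Plan pays €212 − €212 = €0.
Bill 3, €282: entire amount goes to the deductible. Patient pays €282; OOP now €824. Insurer: €282 − €282 = €0.
Bill 4, €180: fully absorbed by the deductible. Patient owes €180 (running OOP €1,004). Insurer: €180 − €180 = €0.
Bill 5, €7,734: €571 to deductible, leaving €7,163; coinsurance €7,163 × 50% = €3,581.50. Claim cost before the cap: €571 + €3,581.50 = €4,152.50. OOP would hit €5,156.50 > €3,825, so the cap limits the patient to €3,825 − €1,004 = €2,821. Insurer: €7,734 − €2,821 = €4,913.
Insurer total: €0 + €0 + €0 + €0 + €4,913 = €4,913.

€4,913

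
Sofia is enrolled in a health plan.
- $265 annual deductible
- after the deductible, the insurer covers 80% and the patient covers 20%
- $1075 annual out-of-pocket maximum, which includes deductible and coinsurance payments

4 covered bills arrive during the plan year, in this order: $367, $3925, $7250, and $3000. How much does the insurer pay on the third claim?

$7245.40

Claim 1 ($367): $265 to deductible, leaving $102; patient's 20% is $20.40. Patient owes $285.40 (running OOP $285.40). Insurer: $367 − $285.40 = $81.60.
Claim 2 ($3925): deductible met; 20% of $3925 = $785. Patient pays $785; OOP now $1070.40. Insurer: $3925 − $785 = $3140.
Claim 3 ($7250): 20% coinsurance on $7250 = $1450. Adding that to $1070.40 gives $2520.40, past the $1075 cap; patient pays only $1075 − $1070.40 = $4.60. Plan pays $7250 − $4.60 = $7245.40.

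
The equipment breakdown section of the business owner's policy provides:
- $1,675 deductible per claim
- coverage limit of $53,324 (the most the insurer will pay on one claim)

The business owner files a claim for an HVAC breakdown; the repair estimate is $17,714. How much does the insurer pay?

After the deductible, $17,714 − $1,675 = $16,039 remains.
$16,039 ≤ $53,324, so the limit doesn't bind; insurer pays $16,039.

$16,039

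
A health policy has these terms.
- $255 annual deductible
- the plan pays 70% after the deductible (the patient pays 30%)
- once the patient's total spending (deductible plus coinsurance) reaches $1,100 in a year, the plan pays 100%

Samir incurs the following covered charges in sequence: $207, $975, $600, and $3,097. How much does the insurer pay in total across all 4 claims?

Claim 1 — $207: entire amount goes to the deductible. Patient owes $207 (running OOP $207). Plan pays $207 − $207 = $0.
Claim 2 — $975: deductible takes $48, $927 remains; 30% of $927 = $278.10. Patient pays $326.10; OOP now $533.10. Plan pays $975 − $326.10 = $648.90.
Claim 3 — $600: deductible met; 30% of $600 = $180. Patient pays $180; OOP now $713.10. Insurer: $600 − $180 = $420.
Claim 4 — $3,097: deductible met; 30% of $3,097 = $929.10. That would push OOP to $1,642.20, over the $1,100 cap, so patient pays $1,100 − $713.10 = $386.90. Insurer: $3,097 − $386.90 = $2,710.10.
Insurer total = bills − patient's total = $4,879 − $1,100 = $3,779.

$3,779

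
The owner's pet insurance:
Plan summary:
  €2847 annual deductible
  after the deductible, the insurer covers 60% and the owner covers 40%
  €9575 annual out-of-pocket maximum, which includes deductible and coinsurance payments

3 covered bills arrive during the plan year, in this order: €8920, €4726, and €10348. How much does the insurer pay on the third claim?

Claim 1 — €8920: deductible takes €2847, €6073 remains; 40% of €6073 = €2429.20. Cost to owner: €5276.20. OOP to date €5276.20. Insurer: €8920 − €5276.20 = €3643.80.
Claim 2 — €4726: deductible met; 40% of €4726 = €1890.40. Owner owes €1890.40 (running OOP €7166.60). Plan pays €4726 − €1890.40 = €2835.60.
Claim 3 — €10348: deductible met; 40% of €10348 = €4139.20. Adding that to €7166.60 gives €11305.80, past the €9575 cap; owner pays only €9575 − €7166.60 = €2408.40. Insurer: €10348 − €2408.40 = €7939.60.

€7939.60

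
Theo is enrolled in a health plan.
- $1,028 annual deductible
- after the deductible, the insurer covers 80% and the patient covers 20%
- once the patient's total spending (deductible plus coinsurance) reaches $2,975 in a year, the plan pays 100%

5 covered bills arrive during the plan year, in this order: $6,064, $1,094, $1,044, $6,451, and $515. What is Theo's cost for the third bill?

Claim 1 ($6,064): $1,028 to deductible, leaving $5,036; patient's 20% is $1,007.20. Patient owes $2,035.20 (running OOP $2,035.20).
Claim 2 ($1,094): deductible already satisfied, so patient's share is 20% × $1,094 = $218.80. Cost to patient: $218.80. OOP to date $2,254.
Claim 3 ($1,044): 20% coinsurance on $1,044 = $208.80. Patient pays $208.80; OOP now $2,462.80.

$208.80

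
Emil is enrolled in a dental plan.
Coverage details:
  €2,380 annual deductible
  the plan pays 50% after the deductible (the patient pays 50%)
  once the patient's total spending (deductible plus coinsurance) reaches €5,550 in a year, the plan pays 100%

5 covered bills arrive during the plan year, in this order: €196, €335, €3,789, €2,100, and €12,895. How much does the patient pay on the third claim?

€2,819

Bill 1, €196: all of it applies to the deductible. Patient owes €196 (running OOP €196).
Bill 2, €335: fully absorbed by the deductible. Patient owes €335 (running OOP €531).
Bill 3, €3,789: €1,849 to deductible, leaving €1,940; patient's 50% is €970. Cost to patient: €2,819. OOP to date €3,350.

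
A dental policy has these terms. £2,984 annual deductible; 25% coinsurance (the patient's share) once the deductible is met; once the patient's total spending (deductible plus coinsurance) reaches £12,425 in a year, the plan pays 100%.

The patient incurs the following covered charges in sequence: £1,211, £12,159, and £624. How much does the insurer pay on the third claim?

#1 (£1,211): all of it applies to the deductible. Cost to patient: £1,211. OOP to date £1,211. Insurer: £1,211 − £1,211 = £0.
#2 (£12,159): £1,773 to deductible, leaving £10,386; patient's 25% is £2,596.50. Patient owes £4,369.50 (running OOP £5,580.50). Plan pays £12,159 − £4,369.50 = £7,789.50.
#3 (£624): deductible met; 25% of £624 = £156. Cost to patient: £156. OOP to date £5,736.50. Plan pays £624 − £156 = £468.

£468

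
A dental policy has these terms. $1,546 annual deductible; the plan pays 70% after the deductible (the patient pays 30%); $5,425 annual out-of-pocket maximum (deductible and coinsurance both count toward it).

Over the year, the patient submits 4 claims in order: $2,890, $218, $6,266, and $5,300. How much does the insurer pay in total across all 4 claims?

Claim 1 ($2,890): deductible takes $1,546, $1,344 remains; 30% of $1,344 = $403.20. Patient pays $1,949.20; OOP now $1,949.20. Plan pays $2,890 − $1,949.20 = $940.80.
Claim 2 ($218): deductible met; 30% of $218 = $65.40. Patient owes $65.40 (running OOP $2,014.60). Plan pays $218 − $65.40 = $152.60.
Claim 3 ($6,266): deductible already satisfied, so patient's share is 30% × $6,266 = $1,879.80. Cost to patient: $1,879.80. OOP to date $3,894.40. Plan pays $6,266 − $1,879.80 = $4,386.20.
Claim 4 ($5,300): 30% coinsurance on $5,300 = $1,590. Adding that to $3,894.40 gives $5,484.40, past the $5,425 cap; patient pays only $5,425 − $3,894.40 = $1,530.60. Insurer: $5,300 − $1,530.60 = $3,769.40.
Insurer total: $940.80 + $152.60 + $4,386.20 + $3,769.40 = $9,249.

$9,249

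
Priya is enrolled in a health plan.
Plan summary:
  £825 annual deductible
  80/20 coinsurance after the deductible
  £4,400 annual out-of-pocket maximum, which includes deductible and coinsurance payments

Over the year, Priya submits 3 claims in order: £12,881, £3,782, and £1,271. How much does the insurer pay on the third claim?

£1,016.80

Bill 1, £12,881: £825 finishes the deductible; £12,056 goes to coinsurance; coinsurance £12,056 × 20% = £2,411.20. Patient pays £3,236.20; OOP now £3,236.20. Insurer: £12,881 − £3,236.20 = £9,644.80.
Bill 2, £3,782: 20% coinsurance on £3,782 = £756.40. Cost to patient: £756.40. OOP to date £3,992.60. Plan pays £3,782 − £756.40 = £3,025.60.
Bill 3, £1,271: deductible met; 20% of £1,271 = £254.20. Patient owes £254.20 (running OOP £4,246.80). Insurer: £1,271 − £254.20 = £1,016.80.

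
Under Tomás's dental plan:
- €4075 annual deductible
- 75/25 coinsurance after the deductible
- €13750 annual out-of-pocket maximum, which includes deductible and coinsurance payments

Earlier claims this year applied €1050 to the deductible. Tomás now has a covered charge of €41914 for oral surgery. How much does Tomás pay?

Remaining deductible: €4075 − €1050 = €3025.
That leaves €41914 − €3025 = €38889 for coinsurance.
25% of €38889 = €9722.25 falls to the patient.
Patient responsibility before any cap: €3025 + €9722.25 = €12747.25.
That would bring total out-of-pocket to €13797.25, past the €13750 cap. The patient is capped at €13750 − €1050 = €12700 on this claim.

€12700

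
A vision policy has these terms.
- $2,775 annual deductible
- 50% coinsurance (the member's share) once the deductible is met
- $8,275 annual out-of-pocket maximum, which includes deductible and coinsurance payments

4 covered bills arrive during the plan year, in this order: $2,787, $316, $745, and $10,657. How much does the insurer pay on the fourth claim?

$5,693.50

Bill 1, $2,787: $2,775 finishes the deductible; $12 goes to coinsurance; 50% of $12 = $6. Member pays $2,781; OOP now $2,781. Plan pays $2,787 − $2,781 = $6.
Bill 2, $316: deductible met; 50% of $316 = $158. Member pays $158; OOP now $2,939. Insurer: $316 − $158 = $158.
Bill 3, $745: deductible already satisfied, so member's share is 50% × $745 = $372.50. Member owes $372.50 (running OOP $3,311.50). Insurer: $745 − $372.50 = $372.50.
Bill 4, $10,657: 50% coinsurance on $10,657 = $5,328.50. Adding that to $3,311.50 gives $8,640, past the $8,275 cap; member pays only $8,275 − $3,311.50 = $4,963.50. Plan pays $10,657 − $4,963.50 = $5,693.50.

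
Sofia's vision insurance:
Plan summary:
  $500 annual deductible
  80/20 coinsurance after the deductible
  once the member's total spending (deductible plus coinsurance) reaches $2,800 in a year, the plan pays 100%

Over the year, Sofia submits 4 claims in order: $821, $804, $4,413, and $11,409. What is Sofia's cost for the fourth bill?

Bill 1, $821: $500 finishes the deductible; $321 goes to coinsurance; 20% of $321 = $64.20. Member owes $564.20 (running OOP $564.20).
Bill 2, $804: deductible met; 20% of $804 = $160.80. Cost to member: $160.80. OOP to date $725.
Bill 3, $4,413: deductible met; 20% of $4,413 = $882.60. Member owes $882.60 (running OOP $1,607.60).
Bill 4, $11,409: deductible already satisfied, so member's share is 20% × $11,409 = $2,281.80. That would push OOP to $3,889.40, over the $2,800 cap, so member pays $2,800 − $1,607.60 = $1,192.40.

$1,192.40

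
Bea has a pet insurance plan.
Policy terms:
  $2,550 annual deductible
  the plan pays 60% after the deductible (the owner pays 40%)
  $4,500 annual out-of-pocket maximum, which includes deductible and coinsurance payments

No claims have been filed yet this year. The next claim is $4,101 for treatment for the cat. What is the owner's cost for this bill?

The full $2,550 deductible is still open; $2,550 of this bill applies to it.
That leaves $4,101 − $2,550 = $1,551 for coinsurance.
Coinsurance: $1,551 × 40% = $620.40.
Owner responsibility before any cap: $2,550 + $620.40 = $3,170.40.
Total out-of-pocket so far would be $0 + $3,170.40 = $3,170.40, below the $4,500 cap — no reduction.

$3,170.40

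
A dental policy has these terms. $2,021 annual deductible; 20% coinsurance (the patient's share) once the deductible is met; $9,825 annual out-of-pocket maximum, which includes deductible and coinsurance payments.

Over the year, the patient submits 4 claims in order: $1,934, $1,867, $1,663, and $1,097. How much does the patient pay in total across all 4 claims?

$2,929

#1 ($1,934): all of it applies to the deductible. Cost to patient: $1,934. OOP to date $1,934.
#2 ($1,867): $87 finishes the deductible; $1,780 goes to coinsurance; coinsurance $1,780 × 20% = $356. Patient owes $443 (running OOP $2,377).
#3 ($1,663): deductible already satisfied, so patient's share is 20% × $1,663 = $332.60. Patient pays $332.60; OOP now $2,709.60.
#4 ($1,097): deductible met; 20% of $1,097 = $219.40. Cost to patient: $219.40. OOP to date $2,929.
Summing the patient's payments: $1,934 + $443 + $332.60 + $219.40 = $2,929.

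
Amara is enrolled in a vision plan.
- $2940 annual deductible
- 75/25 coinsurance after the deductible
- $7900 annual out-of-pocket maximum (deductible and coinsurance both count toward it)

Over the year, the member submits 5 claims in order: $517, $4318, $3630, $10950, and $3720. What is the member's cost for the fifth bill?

$841.25

#1 ($517): fully absorbed by the deductible. Cost to member: $517. OOP to date $517.
#2 ($4318): $2423 finishes the deductible; $1895 goes to coinsurance; member's 25% is $473.75. Member owes $2896.75 (running OOP $3413.75).
#3 ($3630): 25% coinsurance on $3630 = $907.50. Member owes $907.50 (running OOP $4321.25).
#4 ($10950): 25% coinsurance on $10950 = $2737.50. Member pays $2737.50; OOP now $7058.75.
#5 ($3720): 25% coinsurance on $3720 = $930. That would push OOP to $7988.75, over the $7900 cap, so member pays $7900 − $7058.75 = $841.25.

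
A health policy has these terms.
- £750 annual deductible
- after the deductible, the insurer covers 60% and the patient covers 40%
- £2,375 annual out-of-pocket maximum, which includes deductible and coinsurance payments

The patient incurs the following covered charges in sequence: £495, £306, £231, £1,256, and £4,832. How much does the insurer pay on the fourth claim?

Claim 1 (£495): fully absorbed by the deductible. Cost to patient: £495. OOP to date £495. Plan pays £495 − £495 = £0.
Claim 2 (£306): deductible takes £255, £51 remains; 40% of £51 = £20.40. Patient pays £275.40; OOP now £770.40. Plan pays £306 − £275.40 = £30.60.
Claim 3 (£231): deductible already satisfied, so patient's share is 40% × £231 = £92.40. Cost to patient: £92.40. OOP to date £862.80. Insurer: £231 − £92.40 = £138.60.
Claim 4 (£1,256): deductible met; 40% of £1,256 = £502.40. Cost to patient: £502.40. OOP to date £1,365.20. Plan pays £1,256 − £502.40 = £753.60.

£753.60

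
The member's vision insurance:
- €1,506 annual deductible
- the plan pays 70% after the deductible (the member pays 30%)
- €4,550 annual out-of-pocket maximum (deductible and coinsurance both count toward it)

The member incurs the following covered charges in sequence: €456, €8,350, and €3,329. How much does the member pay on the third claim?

€854

Bill 1, €456: fully absorbed by the deductible. Member owes €456 (running OOP €456).
Bill 2, €8,350: deductible takes €1,050, €7,300 remains; 30% of €7,300 = €2,190. Member pays €3,240; OOP now €3,696.
Bill 3, €3,329: deductible met; 30% of €3,329 = €998.70. OOP would hit €4,694.70 > €4,550, so the cap limits the member to €4,550 − €3,696 = €854.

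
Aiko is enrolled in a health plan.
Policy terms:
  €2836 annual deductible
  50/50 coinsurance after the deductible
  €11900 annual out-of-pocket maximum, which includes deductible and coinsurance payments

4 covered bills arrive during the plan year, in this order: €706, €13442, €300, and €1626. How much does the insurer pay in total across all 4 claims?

€6619

Bill 1, €706: all of it applies to the deductible. Cost to patient: €706. OOP to date €706. Insurer: €706 − €706 = €0.
Bill 2, €13442: deductible takes €2130, €11312 remains; 50% of €11312 = €5656. Patient owes €7786 (running OOP €8492). Plan pays €13442 − €7786 = €5656.
Bill 3, €300: 50% coinsurance on €300 = €150. Patient pays €150; OOP now €8642. Insurer: €300 − €150 = €150.
Bill 4, €1626: 50% coinsurance on €1626 = €813. Patient owes €813 (running OOP €9455). Plan pays €1626 − €813 = €813.
Insurer total = bills − patient's total = €16074 − €9455 = €6619.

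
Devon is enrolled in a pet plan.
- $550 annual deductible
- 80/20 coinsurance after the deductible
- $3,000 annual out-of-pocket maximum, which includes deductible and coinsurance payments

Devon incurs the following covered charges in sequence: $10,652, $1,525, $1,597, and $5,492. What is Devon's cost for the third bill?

$124.60

#1 ($10,652): $550 to deductible, leaving $10,102; 20% of $10,102 = $2,020.40. Owner owes $2,570.40 (running OOP $2,570.40).
#2 ($1,525): deductible met; 20% of $1,525 = $305. Owner pays $305; OOP now $2,875.40.
#3 ($1,597): deductible met; 20% of $1,597 = $319.40. OOP would hit $3,194.80 > $3,000, so the cap limits the owner to $3,000 − $2,875.40 = $124.60.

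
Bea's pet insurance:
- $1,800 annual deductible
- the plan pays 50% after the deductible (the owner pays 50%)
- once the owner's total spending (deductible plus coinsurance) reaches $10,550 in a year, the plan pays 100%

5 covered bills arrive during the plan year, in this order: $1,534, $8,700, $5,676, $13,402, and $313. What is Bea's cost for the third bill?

Claim 1 ($1,534): all of it applies to the deductible. Cost to owner: $1,534. OOP to date $1,534.
Claim 2 ($8,700): $266 finishes the deductible; $8,434 goes to coinsurance; coinsurance $8,434 × 50% = $4,217. Owner pays $4,483; OOP now $6,017.
Claim 3 ($5,676): deductible met; 50% of $5,676 = $2,838. Cost to owner: $2,838. OOP to date $8,855.

$2,838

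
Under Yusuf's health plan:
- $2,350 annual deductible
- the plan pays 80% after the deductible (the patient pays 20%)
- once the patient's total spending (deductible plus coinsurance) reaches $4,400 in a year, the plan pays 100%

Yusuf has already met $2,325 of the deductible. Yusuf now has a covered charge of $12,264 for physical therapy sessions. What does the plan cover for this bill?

Deductible still to meet: $2,350 − $2,325 = $25.
That leaves $12,264 − $25 = $12,239 for coinsurance.
20% of $12,239 = $2,447.80 falls to the patient.
So the patient owes $25 + $2,447.80 = $2,472.80 before any cap.
Year-to-date out-of-pocket would reach $2,325 + $2,472.80 = $4,797.80, above the $4,400 maximum, so the patient pays only $4,400 − $2,325 = $2,075.
Insurer pays the balance: $12,264 − $2,075 = $10,189.

$10,189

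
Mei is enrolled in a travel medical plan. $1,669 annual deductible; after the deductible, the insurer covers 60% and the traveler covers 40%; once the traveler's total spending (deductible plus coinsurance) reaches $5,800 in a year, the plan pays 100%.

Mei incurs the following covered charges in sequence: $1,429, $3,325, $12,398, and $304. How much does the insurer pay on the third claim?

#1 ($1,429): entire amount goes to the deductible. Traveler owes $1,429 (running OOP $1,429). Plan pays $1,429 − $1,429 = $0.
#2 ($3,325): $240 to deductible, leaving $3,085; 40% of $3,085 = $1,234. Traveler pays $1,474; OOP now $2,903. Insurer: $3,325 − $1,474 = $1,851.
#3 ($12,398): 40% coinsurance on $12,398 = $4,959.20. That would push OOP to $7,862.20, over the $5,800 cap, so traveler pays $5,800 − $2,903 = $2,897. Plan pays $12,398 − $2,897 = $9,501.

$9,501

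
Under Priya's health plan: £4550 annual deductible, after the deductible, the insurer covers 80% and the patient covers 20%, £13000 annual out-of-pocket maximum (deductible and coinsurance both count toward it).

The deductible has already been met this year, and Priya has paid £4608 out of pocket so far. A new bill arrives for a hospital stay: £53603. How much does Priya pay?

The deductible is already satisfied, so the full bill goes to coinsurance.
Patient's 20% share of £53603 is £10720.60.
That would bring total out-of-pocket to £15328.60, past the £13000 cap. The patient is capped at £13000 − £4608 = £8392 on this claim.

£8392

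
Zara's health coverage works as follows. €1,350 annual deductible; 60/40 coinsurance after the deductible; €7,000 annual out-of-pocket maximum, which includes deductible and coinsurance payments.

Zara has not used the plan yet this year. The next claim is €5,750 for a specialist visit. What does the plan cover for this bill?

Deductible not yet touched, so the first €1,350 of the bill goes to the deductible.
The remaining €4,400 (= €5,750 − €1,350) moves to coinsurance.
Coinsurance: €4,400 × 40% = €1,760.
That puts the patient's cost at €1,350 + €1,760 = €3,110 before any cap.
Total out-of-pocket so far would be €0 + €3,110 = €3,110, below the €7,000 cap — no reduction.
Insurer pays the balance: €5,750 − €3,110 = €2,640.

€2,640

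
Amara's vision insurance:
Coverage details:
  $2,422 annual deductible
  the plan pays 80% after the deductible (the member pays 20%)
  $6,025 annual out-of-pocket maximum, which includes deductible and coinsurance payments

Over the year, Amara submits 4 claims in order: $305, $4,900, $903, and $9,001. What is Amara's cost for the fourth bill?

$1,800.20

Claim 1 — $305: fully absorbed by the deductible. Member pays $305; OOP now $305.
Claim 2 — $4,900: deductible takes $2,117, $2,783 remains; 20% of $2,783 = $556.60. Member owes $2,673.60 (running OOP $2,978.60).
Claim 3 — $903: deductible already satisfied, so member's share is 20% × $903 = $180.60. Cost to member: $180.60. OOP to date $3,159.20.
Claim 4 — $9,001: deductible already satisfied, so member's share is 20% × $9,001 = $1,800.20. Cost to member: $1,800.20. OOP to date $4,959.40.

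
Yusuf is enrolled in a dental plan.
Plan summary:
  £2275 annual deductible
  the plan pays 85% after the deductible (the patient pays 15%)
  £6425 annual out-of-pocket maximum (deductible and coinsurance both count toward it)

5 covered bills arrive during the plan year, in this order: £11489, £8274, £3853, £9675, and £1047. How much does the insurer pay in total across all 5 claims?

£27913

Claim 1 — £11489: £2275 to deductible, leaving £9214; coinsurance £9214 × 15% = £1382.10. Cost to patient: £3657.10. OOP to date £3657.10. Plan pays £11489 − £3657.10 = £7831.90.
Claim 2 — £8274: deductible met; 15% of £8274 = £1241.10. Patient pays £1241.10; OOP now £4898.20. Insurer: £8274 − £1241.10 = £7032.90.
Claim 3 — £3853: deductible met; 15% of £3853 = £577.95. Patient pays £577.95; OOP now £5476.15. Plan pays £3853 − £577.95 = £3275.05.
Claim 4 — £9675: 15% coinsurance on £9675 = £1451.25. That would push OOP to £6927.40, over the £6425 cap, so patient pays £6425 − £5476.15 = £948.85. Insurer: £9675 − £948.85 = £8726.15.
Claim 5 — £1047: deductible met; 15% of £1047 = £157.05. OOP would hit £6582.05 > £6425, so the cap limits the patient to £6425 − £6425 = £0. Plan pays £1047 − £0 = £1047.
Insurer total = bills − patient's total = £34338 − £6425 = £27913.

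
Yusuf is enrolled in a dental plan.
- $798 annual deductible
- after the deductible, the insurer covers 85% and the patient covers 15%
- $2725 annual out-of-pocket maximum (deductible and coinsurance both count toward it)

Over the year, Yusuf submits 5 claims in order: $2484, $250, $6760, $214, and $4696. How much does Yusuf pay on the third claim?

#1 ($2484): $798 to deductible, leaving $1686; patient's 15% is $252.90. Patient owes $1050.90 (running OOP $1050.90).
#2 ($250): deductible already satisfied, so patient's share is 15% × $250 = $37.50. Patient owes $37.50 (running OOP $1088.40).
#3 ($6760): deductible met; 15% of $6760 = $1014. Cost to patient: $1014. OOP to date $2102.40.

$1014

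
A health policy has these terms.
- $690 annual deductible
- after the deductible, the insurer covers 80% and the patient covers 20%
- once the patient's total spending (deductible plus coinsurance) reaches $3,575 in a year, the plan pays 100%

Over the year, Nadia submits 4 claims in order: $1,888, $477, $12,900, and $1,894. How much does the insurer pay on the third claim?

#1 ($1,888): $690 to deductible, leaving $1,198; patient's 20% is $239.60. Cost to patient: $929.60. OOP to date $929.60. Plan pays $1,888 − $929.60 = $958.40.
#2 ($477): 20% coinsurance on $477 = $95.40. Patient owes $95.40 (running OOP $1,025). Insurer: $477 − $95.40 = $381.60.
#3 ($12,900): 20% coinsurance on $12,900 = $2,580. That would push OOP to $3,605, over the $3,575 cap, so patient pays $3,575 − $1,025 = $2,550. Plan pays $12,900 − $2,550 = $10,350.

$10,350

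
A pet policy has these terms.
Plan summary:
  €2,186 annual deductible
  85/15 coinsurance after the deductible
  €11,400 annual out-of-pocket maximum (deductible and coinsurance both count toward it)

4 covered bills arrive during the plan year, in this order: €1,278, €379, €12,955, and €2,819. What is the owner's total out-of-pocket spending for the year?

€4,472.75

Claim 1 — €1,278: all of it applies to the deductible. Owner pays €1,278; OOP now €1,278.
Claim 2 — €379: fully absorbed by the deductible. Owner pays €379; OOP now €1,657.
Claim 3 — €12,955: deductible takes €529, €12,426 remains; owner's 15% is €1,863.90. Owner pays €2,392.90; OOP now €4,049.90.
Claim 4 — €2,819: 15% coinsurance on €2,819 = €422.85. Owner owes €422.85 (running OOP €4,472.75).
Summing the owner's payments: €1,278 + €379 + €2,392.90 + €422.85 = €4,472.75.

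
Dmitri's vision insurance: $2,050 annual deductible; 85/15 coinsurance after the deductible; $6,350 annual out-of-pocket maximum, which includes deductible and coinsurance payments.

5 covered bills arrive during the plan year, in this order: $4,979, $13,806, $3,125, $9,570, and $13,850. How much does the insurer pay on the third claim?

$2,656.25

#1 ($4,979): $2,050 finishes the deductible; $2,929 goes to coinsurance; coinsurance $2,929 × 15% = $439.35. Member pays $2,489.35; OOP now $2,489.35. Insurer: $4,979 − $2,489.35 = $2,489.65.
#2 ($13,806): 15% coinsurance on $13,806 = $2,070.90. Cost to member: $2,070.90. OOP to date $4,560.25. Plan pays $13,806 − $2,070.90 = $11,735.10.
#3 ($3,125): 15% coinsurance on $3,125 = $468.75. Cost to member: $468.75. OOP to date $5,029. Insurer: $3,125 − $468.75 = $2,656.25.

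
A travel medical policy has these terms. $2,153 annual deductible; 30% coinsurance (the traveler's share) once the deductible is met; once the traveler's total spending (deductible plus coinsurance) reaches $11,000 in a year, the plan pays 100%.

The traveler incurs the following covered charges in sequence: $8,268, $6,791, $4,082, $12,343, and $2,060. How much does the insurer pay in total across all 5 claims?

$22,544

Bill 1, $8,268: $2,153 finishes the deductible; $6,115 goes to coinsurance; 30% of $6,115 = $1,834.50. Cost to traveler: $3,987.50. OOP to date $3,987.50. Insurer: $8,268 − $3,987.50 = $4,280.50.
Bill 2, $6,791: deductible already satisfied, so traveler's share is 30% × $6,791 = $2,037.30. Cost to traveler: $2,037.30. OOP to date $6,024.80. Insurer: $6,791 − $2,037.30 = $4,753.70.
Bill 3, $4,082: deductible met; 30% of $4,082 = $1,224.60. Traveler owes $1,224.60 (running OOP $7,249.40). Insurer: $4,082 − $1,224.60 = $2,857.40.
Bill 4, $12,343: deductible met; 30% of $12,343 = $3,702.90. Traveler owes $3,702.90 (running OOP $10,952.30). Plan pays $12,343 − $3,702.90 = $8,640.10.
Bill 5, $2,060: deductible met; 30% of $2,060 = $618. That would push OOP to $11,570.30, over the $11,000 cap, so traveler pays $11,000 − $10,952.30 = $47.70. Plan pays $2,060 − $47.70 = $2,012.30.
Insurer total = bills − traveler's total = $33,544 − $11,000 = $22,544.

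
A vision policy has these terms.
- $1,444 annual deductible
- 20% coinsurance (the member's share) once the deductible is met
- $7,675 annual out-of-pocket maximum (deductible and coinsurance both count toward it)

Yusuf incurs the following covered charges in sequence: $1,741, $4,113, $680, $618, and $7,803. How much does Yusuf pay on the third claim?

$136

Bill 1, $1,741: deductible takes $1,444, $297 remains; coinsurance $297 × 20% = $59.40. Member pays $1,503.40; OOP now $1,503.40.
Bill 2, $4,113: 20% coinsurance on $4,113 = $822.60. Member owes $822.60 (running OOP $2,326).
Bill 3, $680: deductible already satisfied, so member's share is 20% × $680 = $136. Cost to member: $136. OOP to date $2,462.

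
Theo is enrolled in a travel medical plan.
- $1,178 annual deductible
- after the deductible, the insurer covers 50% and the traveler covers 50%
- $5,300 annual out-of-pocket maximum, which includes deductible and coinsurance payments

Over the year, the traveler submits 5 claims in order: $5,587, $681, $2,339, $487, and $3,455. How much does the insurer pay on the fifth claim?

#1 ($5,587): deductible takes $1,178, $4,409 remains; 50% of $4,409 = $2,204.50. Cost to traveler: $3,382.50. OOP to date $3,382.50. Insurer: $5,587 − $3,382.50 = $2,204.50.
#2 ($681): deductible already satisfied, so traveler's share is 50% × $681 = $340.50. Traveler owes $340.50 (running OOP $3,723). Plan pays $681 − $340.50 = $340.50.
#3 ($2,339): 50% coinsurance on $2,339 = $1,169.50. Cost to traveler: $1,169.50. OOP to date $4,892.50. Insurer: $2,339 − $1,169.50 = $1,169.50.
#4 ($487): 50% coinsurance on $487 = $243.50. Traveler owes $243.50 (running OOP $5,136). Insurer: $487 − $243.50 = $243.50.
#5 ($3,455): 50% coinsurance on $3,455 = $1,727.50. Adding that to $5,136 gives $6,863.50, past the $5,300 cap; traveler pays only $5,300 − $5,136 = $164. Insurer: $3,455 − $164 = $3,291.

$3,291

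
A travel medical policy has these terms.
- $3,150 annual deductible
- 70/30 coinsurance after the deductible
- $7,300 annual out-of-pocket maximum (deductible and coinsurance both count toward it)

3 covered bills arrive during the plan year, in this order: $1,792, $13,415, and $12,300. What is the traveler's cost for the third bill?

$532.90

#1 ($1,792): all of it applies to the deductible. Traveler pays $1,792; OOP now $1,792.
#2 ($13,415): $1,358 to deductible, leaving $12,057; coinsurance $12,057 × 30% = $3,617.10. Traveler pays $4,975.10; OOP now $6,767.10.
#3 ($12,300): 30% coinsurance on $12,300 = $3,690. That would push OOP to $10,457.10, over the $7,300 cap, so traveler pays $7,300 − $6,767.10 = $532.90.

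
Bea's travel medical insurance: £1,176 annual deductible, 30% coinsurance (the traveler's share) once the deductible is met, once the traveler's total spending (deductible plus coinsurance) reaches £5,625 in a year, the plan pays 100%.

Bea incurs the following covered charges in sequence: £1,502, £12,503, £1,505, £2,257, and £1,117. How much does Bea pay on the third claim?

£451.50

#1 (£1,502): £1,176 to deductible, leaving £326; 30% of £326 = £97.80. Cost to traveler: £1,273.80. OOP to date £1,273.80.
#2 (£12,503): deductible met; 30% of £12,503 = £3,750.90. Cost to traveler: £3,750.90. OOP to date £5,024.70.
#3 (£1,505): deductible met; 30% of £1,505 = £451.50. Cost to traveler: £451.50. OOP to date £5,476.20.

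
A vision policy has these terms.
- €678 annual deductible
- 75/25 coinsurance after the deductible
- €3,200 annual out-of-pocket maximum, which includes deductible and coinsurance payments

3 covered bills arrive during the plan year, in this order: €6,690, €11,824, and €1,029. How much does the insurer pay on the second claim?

Claim 1 (€6,690): €678 finishes the deductible; €6,012 goes to coinsurance; coinsurance €6,012 × 25% = €1,503. Cost to member: €2,181. OOP to date €2,181. Insurer: €6,690 − €2,181 = €4,509.
Claim 2 (€11,824): deductible already satisfied, so member's share is 25% × €11,824 = €2,956. That would push OOP to €5,137, over the €3,200 cap, so member pays €3,200 − €2,181 = €1,019. Plan pays €11,824 − €1,019 = €10,805.

€10,805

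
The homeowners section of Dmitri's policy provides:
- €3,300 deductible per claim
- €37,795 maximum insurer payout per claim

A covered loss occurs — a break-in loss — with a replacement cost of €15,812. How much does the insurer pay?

After the deductible, €15,812 − €3,300 = €12,512 remains.
€12,512 is within the €37,795 limit, so the insurer pays €12,512.

€12,512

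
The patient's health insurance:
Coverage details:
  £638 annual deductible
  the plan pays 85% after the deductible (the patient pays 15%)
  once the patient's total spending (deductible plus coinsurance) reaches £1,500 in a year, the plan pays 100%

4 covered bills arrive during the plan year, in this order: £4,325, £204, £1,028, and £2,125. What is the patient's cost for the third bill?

£154.20

Claim 1 (£4,325): £638 to deductible, leaving £3,687; patient's 15% is £553.05. Patient pays £1,191.05; OOP now £1,191.05.
Claim 2 (£204): deductible already satisfied, so patient's share is 15% × £204 = £30.60. Patient pays £30.60; OOP now £1,221.65.
Claim 3 (£1,028): 15% coinsurance on £1,028 = £154.20. Patient pays £154.20; OOP now £1,375.85.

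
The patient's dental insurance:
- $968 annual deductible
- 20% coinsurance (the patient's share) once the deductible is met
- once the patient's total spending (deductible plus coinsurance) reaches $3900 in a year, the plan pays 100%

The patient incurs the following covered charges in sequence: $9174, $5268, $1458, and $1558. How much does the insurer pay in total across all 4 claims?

Bill 1, $9174: $968 finishes the deductible; $8206 goes to coinsurance; coinsurance $8206 × 20% = $1641.20. Cost to patient: $2609.20. OOP to date $2609.20. Insurer: $9174 − $2609.20 = $6564.80.
Bill 2, $5268: 20% coinsurance on $5268 = $1053.60. Patient pays $1053.60; OOP now $3662.80. Plan pays $5268 − $1053.60 = $4214.40.
Bill 3, $1458: deductible already satisfied, so patient's share is 20% × $1458 = $291.60. OOP would hit $3954.40 > $3900, so the cap limits the patient to $3900 − $3662.80 = $237.20. Plan pays $1458 − $237.20 = $1220.80.
Bill 4, $1558: deductible already satisfied, so patient's share is 20% × $1558 = $311.60. Adding that to $3900 gives $4211.60, past the $3900 cap; patient pays only $3900 − $3900 = $0. Insurer: $1558 − $0 = $1558.
Insurer total: $6564.80 + $4214.40 + $1220.80 + $1558 = $13558.

$13558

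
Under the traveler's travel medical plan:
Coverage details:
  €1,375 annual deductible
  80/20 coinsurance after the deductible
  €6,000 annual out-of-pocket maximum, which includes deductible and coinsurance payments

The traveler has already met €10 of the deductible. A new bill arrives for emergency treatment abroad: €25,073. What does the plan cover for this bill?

€19,083

Deductible still to meet: €1,375 − €10 = €1,365.
That leaves €25,073 − €1,365 = €23,708 for coinsurance.
Traveler's 20% share of €23,708 is €4,741.60.
So the traveler owes €1,365 + €4,741.60 = €6,106.60 before any cap.
That would bring total out-of-pocket to €6,116.60, past the €6,000 cap. The traveler is capped at €6,000 − €10 = €5,990 on this claim.
Insurer pays the balance: €25,073 − €5,990 = €19,083.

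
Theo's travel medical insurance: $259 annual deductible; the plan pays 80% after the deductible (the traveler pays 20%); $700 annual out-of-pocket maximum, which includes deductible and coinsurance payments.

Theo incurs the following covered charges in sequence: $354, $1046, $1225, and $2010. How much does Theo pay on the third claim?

#1 ($354): deductible takes $259, $95 remains; traveler's 20% is $19. Traveler owes $278 (running OOP $278).
#2 ($1046): 20% coinsurance on $1046 = $209.20. Traveler owes $209.20 (running OOP $487.20).
#3 ($1225): 20% coinsurance on $1225 = $245. That would push OOP to $732.20, over the $700 cap, so traveler pays $700 − $487.20 = $212.80.

$212.80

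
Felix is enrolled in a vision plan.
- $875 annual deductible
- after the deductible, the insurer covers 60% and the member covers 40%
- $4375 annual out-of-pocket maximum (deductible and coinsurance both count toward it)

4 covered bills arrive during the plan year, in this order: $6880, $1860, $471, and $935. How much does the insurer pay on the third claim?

$282.60

Claim 1 ($6880): deductible takes $875, $6005 remains; coinsurance $6005 × 40% = $2402. Cost to member: $3277. OOP to date $3277. Insurer: $6880 − $3277 = $3603.
Claim 2 ($1860): 40% coinsurance on $1860 = $744. Member owes $744 (running OOP $4021). Plan pays $1860 − $744 = $1116.
Claim 3 ($471): 40% coinsurance on $471 = $188.40. Member pays $188.40; OOP now $4209.40. Insurer: $471 − $188.40 = $282.60.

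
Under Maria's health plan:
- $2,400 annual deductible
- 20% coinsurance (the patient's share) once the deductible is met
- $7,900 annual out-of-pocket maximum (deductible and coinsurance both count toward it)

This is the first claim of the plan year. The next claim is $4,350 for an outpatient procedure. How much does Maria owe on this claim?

$2,790

Nothing has been paid toward the $2,400 deductible, so the first $2,400 of this charge is applied there.
The remaining $1,950 (= $4,350 − $2,400) moves to coinsurance.
Patient's 20% share of $1,950 is $390.
Patient responsibility before any cap: $2,400 + $390 = $2,790.
Total out-of-pocket so far would be $0 + $2,790 = $2,790, below the $7,900 cap — no reduction.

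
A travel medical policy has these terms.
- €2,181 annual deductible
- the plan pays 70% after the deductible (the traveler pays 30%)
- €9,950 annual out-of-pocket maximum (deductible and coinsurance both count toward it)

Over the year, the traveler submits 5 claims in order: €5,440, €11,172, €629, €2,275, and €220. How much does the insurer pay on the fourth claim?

Claim 1 (€5,440): €2,181 to deductible, leaving €3,259; coinsurance €3,259 × 30% = €977.70. Cost to traveler: €3,158.70. OOP to date €3,158.70. Plan pays €5,440 − €3,158.70 = €2,281.30.
Claim 2 (€11,172): 30% coinsurance on €11,172 = €3,351.60. Traveler pays €3,351.60; OOP now €6,510.30. Insurer: €11,172 − €3,351.60 = €7,820.40.
Claim 3 (€629): 30% coinsurance on €629 = €188.70. Traveler pays €188.70; OOP now €6,699. Plan pays €629 − €188.70 = €440.30.
Claim 4 (€2,275): deductible already satisfied, so traveler's share is 30% × €2,275 = €682.50. Traveler owes €682.50 (running OOP €7,381.50). Insurer: €2,275 − €682.50 = €1,592.50.

€1,592.50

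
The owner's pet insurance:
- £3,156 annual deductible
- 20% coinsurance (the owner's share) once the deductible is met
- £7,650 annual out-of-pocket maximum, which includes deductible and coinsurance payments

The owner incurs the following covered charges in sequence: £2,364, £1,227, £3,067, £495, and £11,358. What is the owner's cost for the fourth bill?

#1 (£2,364): fully absorbed by the deductible. Owner pays £2,364; OOP now £2,364.
#2 (£1,227): £792 to deductible, leaving £435; 20% of £435 = £87. Owner pays £879; OOP now £3,243.
#3 (£3,067): deductible met; 20% of £3,067 = £613.40. Owner pays £613.40; OOP now £3,856.40.
#4 (£495): 20% coinsurance on £495 = £99. Owner pays £99; OOP now £3,955.40.

£99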